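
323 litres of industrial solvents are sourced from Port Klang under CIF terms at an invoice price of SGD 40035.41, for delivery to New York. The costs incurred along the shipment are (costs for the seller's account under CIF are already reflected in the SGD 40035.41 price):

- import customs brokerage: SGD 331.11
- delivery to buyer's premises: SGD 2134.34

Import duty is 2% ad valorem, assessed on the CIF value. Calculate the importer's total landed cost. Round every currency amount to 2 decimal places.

Total landed cost: SGD 43301.57

CIF: the seller pays costs through ocean freight and marine insurance to the destination port.
The CIF price already equals the CIF value: 40035.41
Import duty = 40035.41 × 2% = 800.71
Buyer bears: brokerage 331.11 + delivery 2134.34 + duty 800.71 = 3266.16
Landed cost = invoice 40035.41 + 3266.16 = 43301.57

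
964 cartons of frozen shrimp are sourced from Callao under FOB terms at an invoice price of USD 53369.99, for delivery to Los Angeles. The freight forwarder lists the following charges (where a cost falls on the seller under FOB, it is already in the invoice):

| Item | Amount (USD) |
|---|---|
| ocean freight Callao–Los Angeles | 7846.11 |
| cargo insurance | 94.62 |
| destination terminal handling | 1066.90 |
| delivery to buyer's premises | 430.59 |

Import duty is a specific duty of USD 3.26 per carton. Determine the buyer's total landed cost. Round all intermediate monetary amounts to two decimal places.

Total landed cost: USD 65950.85

FOB: the seller bears costs until goods are on board at the origin port; the buyer bears freight, insurance and all costs thereafter.
CIF value = FOB price + freight + insurance = 53369.99 + 7846.11 + 94.62 = 61310.72
Import duty = 964 × 3.26 = 3142.64
Buyer bears: freight 7846.11 + insurance 94.62 + destination terminal 1066.90 + delivery 430.59 + duty 3142.64 = 12580.86
Landed cost = invoice 53369.99 + 12580.86 = 65950.85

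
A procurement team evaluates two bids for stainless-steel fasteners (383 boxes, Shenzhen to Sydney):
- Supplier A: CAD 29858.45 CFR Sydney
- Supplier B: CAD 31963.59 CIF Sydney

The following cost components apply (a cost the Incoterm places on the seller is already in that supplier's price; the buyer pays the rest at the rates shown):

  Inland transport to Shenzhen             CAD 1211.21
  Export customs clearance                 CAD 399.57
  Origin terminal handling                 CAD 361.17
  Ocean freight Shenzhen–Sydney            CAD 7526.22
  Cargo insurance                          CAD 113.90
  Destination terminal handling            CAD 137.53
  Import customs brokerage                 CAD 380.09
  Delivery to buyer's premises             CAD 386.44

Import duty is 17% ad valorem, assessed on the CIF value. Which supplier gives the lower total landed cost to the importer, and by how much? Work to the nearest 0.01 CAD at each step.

Supplier A is cheaper by CAD 2329.75

Supplier A (CFR):
CIF value = CFR price + insurance = 29858.45 + 113.90 = 29972.35
Import duty = 29972.35 × 17% = 5095.30
Buyer bears (A): 113.90 + 137.53 + 380.09 + 386.44 = 1017.96
Landed cost (A) = invoice 29858.45 + 1017.96 + duty 5095.30 = 35971.71
Supplier B (CIF):
The CIF price already equals the CIF value: 31963.59
Import duty = 31963.59 × 17% = 5433.81
Buyer bears (B): 137.53 + 380.09 + 386.44 = 904.06
Landed cost (B) = invoice 31963.59 + 904.06 + duty 5433.81 = 38301.46
Difference = |35971.71 − 38301.46| = 2329.75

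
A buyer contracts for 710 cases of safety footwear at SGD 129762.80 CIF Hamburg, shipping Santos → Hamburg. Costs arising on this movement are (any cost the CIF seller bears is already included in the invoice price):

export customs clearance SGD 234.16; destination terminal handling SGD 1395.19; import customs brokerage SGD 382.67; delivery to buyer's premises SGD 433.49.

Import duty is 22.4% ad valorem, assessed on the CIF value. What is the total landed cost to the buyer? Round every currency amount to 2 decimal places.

CIF: the seller pays costs through ocean freight and marine insurance to the destination port.
Already in the invoice (seller's account under CIF): export clearance — exclude.
The CIF price already equals the CIF value: 129762.80
Import duty = 129762.80 × 22.4% = 29066.87
Buyer bears: destination terminal 1395.19 + brokerage 382.67 + delivery 433.49 + duty 29066.87 = 31278.22
Landed cost = invoice 129762.80 + 31278.22 = 161041.02

Total landed cost: SGD 161041.02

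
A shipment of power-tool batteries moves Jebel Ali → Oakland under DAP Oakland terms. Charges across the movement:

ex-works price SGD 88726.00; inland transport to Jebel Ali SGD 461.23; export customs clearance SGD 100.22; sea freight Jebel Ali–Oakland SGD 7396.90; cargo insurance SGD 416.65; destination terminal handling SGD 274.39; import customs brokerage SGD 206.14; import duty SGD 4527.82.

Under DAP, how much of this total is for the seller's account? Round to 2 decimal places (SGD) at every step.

Seller's account: SGD 97375.39

DAP: the seller bears all costs to the named destination except import duty and clearance.
Seller's account: goods 88726.00 + inland to port 461.23 + export clearance 100.22 + freight 7396.90 + insurance 416.65 + destination terminal 274.39 = 97375.39
Buyer's account: brokerage 206.14 + duty 4527.82 = 4733.96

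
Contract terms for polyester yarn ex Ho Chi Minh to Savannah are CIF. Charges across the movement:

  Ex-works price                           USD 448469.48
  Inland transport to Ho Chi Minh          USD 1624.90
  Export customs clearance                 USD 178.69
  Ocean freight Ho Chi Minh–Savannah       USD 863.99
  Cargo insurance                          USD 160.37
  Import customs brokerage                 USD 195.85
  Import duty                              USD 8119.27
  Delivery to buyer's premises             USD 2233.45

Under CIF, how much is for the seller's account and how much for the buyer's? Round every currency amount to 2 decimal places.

CIF: the seller pays costs through ocean freight and marine insurance to the destination port.
Seller's account: goods 448469.48 + inland to port 1624.90 + export clearance 178.69 + freight 863.99 + insurance 160.37 = 451297.43
Buyer's account: brokerage 195.85 + duty 8119.27 + delivery 2233.45 = 10548.57

Seller: USD 451297.43; buyer: USD 10548.57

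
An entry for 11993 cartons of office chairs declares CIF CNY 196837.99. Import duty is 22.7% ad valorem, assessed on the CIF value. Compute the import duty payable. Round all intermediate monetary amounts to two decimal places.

Import duty: CNY 44682.22

Import duty = 196837.99 × 22.7% = 44682.22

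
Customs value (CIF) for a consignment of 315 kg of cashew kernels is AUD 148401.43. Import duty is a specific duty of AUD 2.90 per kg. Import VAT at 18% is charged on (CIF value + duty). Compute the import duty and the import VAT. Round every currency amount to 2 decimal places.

Import duty: AUD 913.50; import VAT: AUD 26876.69

Import duty = 315 × 2.90 = 913.50
VAT base = CIF + duty = 148401.43 + 913.50 = 149314.93
Import VAT = 149314.93 × 18% = 26876.69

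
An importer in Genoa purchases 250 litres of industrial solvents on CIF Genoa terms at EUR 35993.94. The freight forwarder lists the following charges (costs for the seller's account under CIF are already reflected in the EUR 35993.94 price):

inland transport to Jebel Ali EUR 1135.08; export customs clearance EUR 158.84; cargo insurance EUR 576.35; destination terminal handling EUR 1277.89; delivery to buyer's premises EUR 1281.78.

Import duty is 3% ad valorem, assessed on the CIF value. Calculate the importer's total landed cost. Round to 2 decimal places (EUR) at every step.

CIF: the seller pays costs through ocean freight and marine insurance to the destination port.
Already in the invoice (seller's account under CIF): inland to port, export clearance, insurance — exclude.
The CIF price already equals the CIF value: 35993.94
Import duty = 35993.94 × 3% = 1079.82
Buyer bears: destination terminal 1277.89 + delivery 1281.78 + duty 1079.82 = 3639.49
Landed cost = invoice 35993.94 + 3639.49 = 39633.43

Total landed cost: EUR 39633.43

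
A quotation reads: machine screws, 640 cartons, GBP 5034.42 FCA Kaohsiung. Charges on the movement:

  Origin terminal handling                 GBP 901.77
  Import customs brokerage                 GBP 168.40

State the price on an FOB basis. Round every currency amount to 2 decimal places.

Not relevant to the conversion: brokerage — on the buyer under both terms; not part of either seller's price.
From FCA to FOB, the seller additionally bears: origin terminal.
FOB price = 5034.42 + 901.77 = 5936.19

FOB price: GBP 5936.19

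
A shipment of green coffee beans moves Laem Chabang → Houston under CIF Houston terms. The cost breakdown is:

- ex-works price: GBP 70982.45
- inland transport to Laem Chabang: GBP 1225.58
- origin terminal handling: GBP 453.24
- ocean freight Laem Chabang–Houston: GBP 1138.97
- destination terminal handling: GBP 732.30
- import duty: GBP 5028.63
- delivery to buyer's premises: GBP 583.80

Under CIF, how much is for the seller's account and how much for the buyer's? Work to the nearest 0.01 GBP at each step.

CIF: the seller pays costs through ocean freight and marine insurance to the destination port.
Seller's account: goods 70982.45 + inland to port 1225.58 + origin terminal 453.24 + freight 1138.97 = 73800.24
Buyer's account: destination terminal 732.30 + duty 5028.63 + delivery 583.80 = 6344.73

Seller: GBP 73800.24; buyer: GBP 6344.73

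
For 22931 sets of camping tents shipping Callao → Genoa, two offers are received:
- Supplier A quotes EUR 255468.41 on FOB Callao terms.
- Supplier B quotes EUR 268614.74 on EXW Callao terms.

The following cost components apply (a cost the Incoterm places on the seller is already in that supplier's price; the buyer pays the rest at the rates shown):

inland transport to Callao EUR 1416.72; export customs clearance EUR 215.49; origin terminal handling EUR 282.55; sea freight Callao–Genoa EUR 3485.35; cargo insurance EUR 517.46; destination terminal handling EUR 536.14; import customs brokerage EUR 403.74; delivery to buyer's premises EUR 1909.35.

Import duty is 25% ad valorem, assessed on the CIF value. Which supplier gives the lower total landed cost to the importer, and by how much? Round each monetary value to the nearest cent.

Supplier A is cheaper by EUR 18826.36

Supplier A (FOB):
CIF value = FOB price + freight + insurance = 255468.41 + 3485.35 + 517.46 = 259471.22
Import duty = 259471.22 × 25% = 64867.81
Buyer bears (A): 3485.35 + 517.46 + 536.14 + 403.74 + 1909.35 = 6852.04
Landed cost (A) = invoice 255468.41 + 6852.04 + duty 64867.81 = 327188.26
Supplier B (EXW):
CIF value = EXW price + inland to port + export clearance + origin terminal + freight + insurance = 268614.74 + 1416.72 + 215.49 + 282.55 + 3485.35 + 517.46 = 274532.31
Import duty = 274532.31 × 25% = 68633.08
Buyer bears (B): 1416.72 + 215.49 + 282.55 + 3485.35 + 517.46 + 536.14 + 403.74 + 1909.35 = 8766.80
Landed cost (B) = invoice 268614.74 + 8766.80 + duty 68633.08 = 346014.62
Difference = |327188.26 − 346014.62| = 18826.36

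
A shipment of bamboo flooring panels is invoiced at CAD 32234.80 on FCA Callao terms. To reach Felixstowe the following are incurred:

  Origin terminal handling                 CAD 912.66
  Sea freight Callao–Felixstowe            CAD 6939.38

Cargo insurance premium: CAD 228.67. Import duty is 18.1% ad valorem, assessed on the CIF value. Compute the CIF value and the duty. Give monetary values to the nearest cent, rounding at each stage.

CIF value: CAD 40315.51; import duty: CAD 7297.11

CIF = FCA price + pre-shipment costs + freight + insurance
CIF = 32234.80 + 912.66 + 6939.38 + 228.67 = 40315.51
Import duty = 40315.51 × 18.1% = 7297.11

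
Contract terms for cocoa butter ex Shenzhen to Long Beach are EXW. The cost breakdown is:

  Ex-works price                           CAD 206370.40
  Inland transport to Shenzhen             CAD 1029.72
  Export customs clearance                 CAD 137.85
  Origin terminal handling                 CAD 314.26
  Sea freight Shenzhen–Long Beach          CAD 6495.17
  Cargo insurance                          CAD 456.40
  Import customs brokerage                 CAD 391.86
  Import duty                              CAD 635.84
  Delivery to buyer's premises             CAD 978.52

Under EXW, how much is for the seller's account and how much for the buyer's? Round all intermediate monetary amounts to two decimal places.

Seller: CAD 206370.40; buyer: CAD 10439.62

EXW: the seller makes goods available at their premises; the buyer bears all onward costs.
Seller's account: goods 206370.40 = 206370.40
Buyer's account: inland to port 1029.72 + export clearance 137.85 + origin terminal 314.26 + freight 6495.17 + insurance 456.40 + brokerage 391.86 + duty 635.84 + delivery 978.52 = 10439.62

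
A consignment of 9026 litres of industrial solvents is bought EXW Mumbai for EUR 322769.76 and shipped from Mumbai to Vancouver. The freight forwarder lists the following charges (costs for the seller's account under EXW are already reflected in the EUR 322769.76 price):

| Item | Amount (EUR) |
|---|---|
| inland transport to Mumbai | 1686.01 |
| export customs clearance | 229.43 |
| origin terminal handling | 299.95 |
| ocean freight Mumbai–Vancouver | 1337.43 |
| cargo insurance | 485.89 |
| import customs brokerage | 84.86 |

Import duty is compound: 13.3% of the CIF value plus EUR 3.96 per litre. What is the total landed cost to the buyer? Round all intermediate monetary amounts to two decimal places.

Total landed cost: EUR 406101.82

EXW: the seller makes goods available at their premises; the buyer bears all onward costs.
CIF value = EXW price + inland to port + export clearance + origin terminal + freight + insurance = 322769.76 + 1686.01 + 229.43 + 299.95 + 1337.43 + 485.89 = 326808.47
Ad valorem component: 326808.47 × 13.3% = 43465.53
Specific component: 9026 × 3.96 = 35742.96
Import duty = 43465.53 + 35742.96 = 79208.49
Buyer bears: inland to port 1686.01 + export clearance 229.43 + origin terminal 299.95 + freight 1337.43 + insurance 485.89 + brokerage 84.86 + duty 79208.49 = 83332.06
Landed cost = invoice 322769.76 + 83332.06 = 406101.82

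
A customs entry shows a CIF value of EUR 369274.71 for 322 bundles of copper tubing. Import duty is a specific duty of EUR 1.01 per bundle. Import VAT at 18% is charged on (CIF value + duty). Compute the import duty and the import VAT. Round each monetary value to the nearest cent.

Import duty: EUR 325.22; import VAT: EUR 66527.99

Import duty = 322 × 1.01 = 325.22
VAT base = CIF + duty = 369274.71 + 325.22 = 369599.93
Import VAT = 369599.93 × 18% = 66527.99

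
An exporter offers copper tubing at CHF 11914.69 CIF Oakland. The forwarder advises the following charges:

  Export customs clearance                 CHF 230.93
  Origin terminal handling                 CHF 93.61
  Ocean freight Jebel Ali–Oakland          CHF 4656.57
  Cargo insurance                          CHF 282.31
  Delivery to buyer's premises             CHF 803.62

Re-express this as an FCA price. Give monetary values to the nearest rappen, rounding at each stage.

FCA price: CHF 6882.20

Not relevant to the conversion: export clearance — on the seller under both CIF and FCA; already in the CIF price and stays in the FCA price. delivery — on the buyer under both terms; not part of either seller's price.
From CIF to FCA, the seller no longer bears: origin terminal, freight, insurance.
FCA price = 11914.69 − 93.61 − 4656.57 − 282.31 = 6882.20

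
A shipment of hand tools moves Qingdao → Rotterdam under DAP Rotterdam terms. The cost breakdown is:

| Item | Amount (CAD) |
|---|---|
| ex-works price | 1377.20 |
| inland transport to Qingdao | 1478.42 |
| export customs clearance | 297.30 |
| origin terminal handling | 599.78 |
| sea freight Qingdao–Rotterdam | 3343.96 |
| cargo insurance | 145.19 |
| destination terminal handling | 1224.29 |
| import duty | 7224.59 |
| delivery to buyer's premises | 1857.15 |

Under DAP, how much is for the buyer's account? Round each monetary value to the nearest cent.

Buyer's account: CAD 7224.59

DAP: the seller bears all costs to the named destination except import duty and clearance.
Seller's account: goods 1377.20 + inland to port 1478.42 + export clearance 297.30 + origin terminal 599.78 + freight 3343.96 + insurance 145.19 + destination terminal 1224.29 + delivery 1857.15 = 10323.29
Buyer's account: duty 7224.59 = 7224.59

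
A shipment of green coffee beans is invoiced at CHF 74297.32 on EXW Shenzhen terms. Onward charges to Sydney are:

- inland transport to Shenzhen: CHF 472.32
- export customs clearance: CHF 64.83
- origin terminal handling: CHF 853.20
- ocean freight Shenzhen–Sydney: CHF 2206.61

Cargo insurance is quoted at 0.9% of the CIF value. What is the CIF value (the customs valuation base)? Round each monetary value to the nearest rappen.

CIF value: CHF 78601.70

Let C be the CIF value. C = EXW price + pre-shipment costs + freight + 0.9% × C
C − 0.9% × C = 74297.32 + 472.32 + 64.83 + 853.20 + 2206.61
0.991 × C = 77894.28
C = 77894.28 / 0.991 = 78601.70
Insurance premium = 0.9% × 78601.70 = 707.42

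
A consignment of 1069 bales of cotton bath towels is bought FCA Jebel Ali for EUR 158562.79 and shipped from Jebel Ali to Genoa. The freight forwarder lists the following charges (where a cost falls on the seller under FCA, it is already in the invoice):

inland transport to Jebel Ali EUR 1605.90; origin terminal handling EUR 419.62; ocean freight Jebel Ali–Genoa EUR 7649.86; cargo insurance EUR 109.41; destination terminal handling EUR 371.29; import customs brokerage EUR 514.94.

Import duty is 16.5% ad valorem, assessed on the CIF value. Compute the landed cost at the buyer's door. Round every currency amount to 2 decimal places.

FCA: the seller delivers export-cleared goods to the carrier; the buyer bears costs from that point.
Already in the invoice (seller's account under FCA): inland to port — exclude.
CIF value = FCA price + origin terminal + freight + insurance = 158562.79 + 419.62 + 7649.86 + 109.41 = 166741.68
Import duty = 166741.68 × 16.5% = 27512.38
Buyer bears: origin terminal 419.62 + freight 7649.86 + insurance 109.41 + destination terminal 371.29 + brokerage 514.94 + duty 27512.38 = 36577.50
Landed cost = invoice 158562.79 + 36577.50 = 195140.29

Total landed cost: EUR 195140.29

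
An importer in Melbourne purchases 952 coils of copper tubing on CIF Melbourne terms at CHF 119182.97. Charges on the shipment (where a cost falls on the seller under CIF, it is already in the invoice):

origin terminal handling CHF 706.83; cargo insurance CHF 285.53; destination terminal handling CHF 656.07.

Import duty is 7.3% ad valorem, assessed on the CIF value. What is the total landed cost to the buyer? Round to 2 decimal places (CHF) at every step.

Total landed cost: CHF 128539.40

CIF: the seller pays costs through ocean freight and marine insurance to the destination port.
Already in the invoice (seller's account under CIF): origin terminal, insurance — exclude.
The CIF price already equals the CIF value: 119182.97
Import duty = 119182.97 × 7.3% = 8700.36
Buyer bears: destination terminal 656.07 + duty 8700.36 = 9356.43
Landed cost = invoice 119182.97 + 9356.43 = 128539.40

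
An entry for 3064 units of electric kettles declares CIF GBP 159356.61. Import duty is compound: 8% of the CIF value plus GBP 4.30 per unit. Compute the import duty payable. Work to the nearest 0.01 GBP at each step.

Import duty: GBP 25923.73

Ad valorem component: 159356.61 × 8% = 12748.53
Specific component: 3064 × 4.30 = 13175.20
Import duty = 12748.53 + 13175.20 = 25923.73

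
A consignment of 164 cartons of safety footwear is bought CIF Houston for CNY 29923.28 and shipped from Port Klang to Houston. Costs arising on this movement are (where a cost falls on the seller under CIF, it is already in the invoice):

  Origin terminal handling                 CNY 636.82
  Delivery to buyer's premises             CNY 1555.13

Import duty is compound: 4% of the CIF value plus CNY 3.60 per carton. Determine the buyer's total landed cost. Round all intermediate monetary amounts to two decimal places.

CIF: the seller pays costs through ocean freight and marine insurance to the destination port.
Already in the invoice (seller's account under CIF): origin terminal — exclude.
The CIF price already equals the CIF value: 29923.28
Ad valorem component: 29923.28 × 4% = 1196.93
Specific component: 164 × 3.60 = 590.40
Import duty = 1196.93 + 590.40 = 1787.33
Buyer bears: delivery 1555.13 + duty 1787.33 = 3342.46
Landed cost = invoice 29923.28 + 3342.46 = 33265.74

Total landed cost: CNY 33265.74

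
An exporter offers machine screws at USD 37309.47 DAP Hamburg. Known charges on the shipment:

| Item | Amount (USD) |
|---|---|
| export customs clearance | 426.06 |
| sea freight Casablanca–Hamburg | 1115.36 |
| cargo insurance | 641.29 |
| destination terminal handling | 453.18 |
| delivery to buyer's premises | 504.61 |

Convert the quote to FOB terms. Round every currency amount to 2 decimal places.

Not relevant to the conversion: export clearance — on the seller under both DAP and FOB; already in the DAP price and stays in the FOB price.
From DAP to FOB, the seller no longer bears: freight, insurance, destination terminal, delivery.
FOB price = 37309.47 − 1115.36 − 641.29 − 453.18 − 504.61 = 34595.03

FOB price: USD 34595.03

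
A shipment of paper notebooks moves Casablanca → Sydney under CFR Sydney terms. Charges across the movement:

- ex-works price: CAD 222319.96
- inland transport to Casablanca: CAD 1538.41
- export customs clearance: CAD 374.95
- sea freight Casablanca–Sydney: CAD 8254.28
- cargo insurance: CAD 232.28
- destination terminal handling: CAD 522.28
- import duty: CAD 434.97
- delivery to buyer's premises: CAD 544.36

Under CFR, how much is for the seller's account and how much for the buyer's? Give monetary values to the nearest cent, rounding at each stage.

Seller: CAD 232487.60; buyer: CAD 1733.89

CFR: the seller pays costs through ocean freight to the destination port, but not insurance.
Seller's account: goods 222319.96 + inland to port 1538.41 + export clearance 374.95 + freight 8254.28 = 232487.60
Buyer's account: insurance 232.28 + destination terminal 522.28 + duty 434.97 + delivery 544.36 = 1733.89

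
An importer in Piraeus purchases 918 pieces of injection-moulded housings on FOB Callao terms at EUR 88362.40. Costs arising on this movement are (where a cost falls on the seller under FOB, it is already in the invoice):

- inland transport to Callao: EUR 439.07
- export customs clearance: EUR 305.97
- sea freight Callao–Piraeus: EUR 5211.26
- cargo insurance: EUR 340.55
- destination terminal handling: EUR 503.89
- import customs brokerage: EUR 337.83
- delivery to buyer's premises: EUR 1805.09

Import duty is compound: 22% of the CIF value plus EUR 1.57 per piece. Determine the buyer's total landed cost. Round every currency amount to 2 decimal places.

Total landed cost: EUR 118663.41

FOB: the seller bears costs until goods are on board at the origin port; the buyer bears freight, insurance and all costs thereafter.
Already in the invoice (seller's account under FOB): inland to port, export clearance — exclude.
CIF value = FOB price + freight + insurance = 88362.40 + 5211.26 + 340.55 = 93914.21
Ad valorem component: 93914.21 × 22% = 20661.13
Specific component: 918 × 1.57 = 1441.26
Import duty = 20661.13 + 1441.26 = 22102.39
Buyer bears: freight 5211.26 + insurance 340.55 + destination terminal 503.89 + brokerage 337.83 + delivery 1805.09 + duty 22102.39 = 30301.01
Landed cost = invoice 88362.40 + 30301.01 = 118663.41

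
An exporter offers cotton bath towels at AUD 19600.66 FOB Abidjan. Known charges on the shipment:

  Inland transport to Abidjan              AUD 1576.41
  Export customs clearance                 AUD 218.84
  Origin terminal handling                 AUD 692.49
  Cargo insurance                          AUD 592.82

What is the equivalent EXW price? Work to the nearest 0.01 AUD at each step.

EXW price: AUD 17112.92

Not relevant to the conversion: insurance — on the buyer under both terms; not part of either seller's price.
From FOB to EXW, the seller no longer bears: inland to port, export clearance, origin terminal.
EXW price = 19600.66 − 1576.41 − 218.84 − 692.49 = 17112.92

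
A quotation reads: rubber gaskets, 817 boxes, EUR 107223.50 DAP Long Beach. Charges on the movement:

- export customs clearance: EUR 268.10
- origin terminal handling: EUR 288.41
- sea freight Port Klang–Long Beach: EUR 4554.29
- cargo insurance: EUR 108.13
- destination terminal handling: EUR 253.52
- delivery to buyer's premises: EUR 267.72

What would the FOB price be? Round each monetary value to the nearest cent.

FOB price: EUR 102039.84

Not relevant to the conversion: origin terminal, export clearance — on the seller under both DAP and FOB; already in the DAP price and stays in the FOB price.
From DAP to FOB, the seller no longer bears: freight, insurance, destination terminal, delivery.
FOB price = 107223.50 − 4554.29 − 108.13 − 253.52 − 267.72 = 102039.84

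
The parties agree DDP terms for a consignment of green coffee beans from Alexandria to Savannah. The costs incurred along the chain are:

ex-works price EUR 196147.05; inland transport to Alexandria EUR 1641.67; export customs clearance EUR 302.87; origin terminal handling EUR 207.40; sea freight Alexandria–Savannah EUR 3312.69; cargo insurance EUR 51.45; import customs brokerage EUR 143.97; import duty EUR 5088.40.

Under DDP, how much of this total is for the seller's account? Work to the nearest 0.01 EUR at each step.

Seller's account: EUR 206895.50

DDP: the seller bears all costs including import duty.
Seller's account: goods 196147.05 + inland to port 1641.67 + export clearance 302.87 + origin terminal 207.40 + freight 3312.69 + insurance 51.45 + brokerage 143.97 + duty 5088.40 = 206895.50
Buyer's account: 0.00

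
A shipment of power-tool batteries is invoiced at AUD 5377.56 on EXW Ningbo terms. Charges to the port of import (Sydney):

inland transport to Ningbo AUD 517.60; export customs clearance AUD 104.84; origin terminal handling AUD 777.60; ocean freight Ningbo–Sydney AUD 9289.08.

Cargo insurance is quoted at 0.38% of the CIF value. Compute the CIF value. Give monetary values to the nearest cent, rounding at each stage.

Let C be the CIF value. C = EXW price + pre-shipment costs + freight + 0.38% × C
C − 0.38% × C = 5377.56 + 517.60 + 104.84 + 777.60 + 9289.08
0.9962 × C = 16066.68
C = 16066.68 / 0.9962 = 16127.97
Insurance premium = 0.38% × 16127.97 = 61.29

CIF value: AUD 16127.97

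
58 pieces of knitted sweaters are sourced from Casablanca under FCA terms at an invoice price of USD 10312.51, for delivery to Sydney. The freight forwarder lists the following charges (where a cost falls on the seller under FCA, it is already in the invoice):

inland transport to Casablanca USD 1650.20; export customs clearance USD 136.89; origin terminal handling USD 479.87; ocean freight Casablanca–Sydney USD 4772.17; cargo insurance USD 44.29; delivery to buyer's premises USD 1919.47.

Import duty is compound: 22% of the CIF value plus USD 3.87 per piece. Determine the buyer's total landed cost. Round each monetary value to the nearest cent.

FCA: the seller delivers export-cleared goods to the carrier; the buyer bears costs from that point.
Already in the invoice (seller's account under FCA): inland to port, export clearance — exclude.
CIF value = FCA price + origin terminal + freight + insurance = 10312.51 + 479.87 + 4772.17 + 44.29 = 15608.84
Ad valorem component: 15608.84 × 22% = 3433.94
Specific component: 58 × 3.87 = 224.46
Import duty = 3433.94 + 224.46 = 3658.40
Buyer bears: origin terminal 479.87 + freight 4772.17 + insurance 44.29 + delivery 1919.47 + duty 3658.40 = 10874.20
Landed cost = invoice 10312.51 + 10874.20 = 21186.71

Total landed cost: USD 21186.71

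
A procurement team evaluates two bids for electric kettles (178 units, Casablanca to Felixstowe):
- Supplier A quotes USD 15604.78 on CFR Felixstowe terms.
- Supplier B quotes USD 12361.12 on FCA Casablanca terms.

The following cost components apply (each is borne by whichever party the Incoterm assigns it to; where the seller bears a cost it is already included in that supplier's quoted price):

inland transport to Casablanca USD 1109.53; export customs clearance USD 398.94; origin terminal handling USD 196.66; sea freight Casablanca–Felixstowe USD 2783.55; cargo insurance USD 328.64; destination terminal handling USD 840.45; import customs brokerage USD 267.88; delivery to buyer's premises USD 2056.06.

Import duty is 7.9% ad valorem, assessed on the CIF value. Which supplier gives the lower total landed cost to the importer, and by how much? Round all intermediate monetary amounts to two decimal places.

Supplier B is cheaper by USD 284.26

Supplier A (CFR):
CIF value = CFR price + insurance = 15604.78 + 328.64 = 15933.42
Import duty = 15933.42 × 7.9% = 1258.74
Buyer bears (A): 328.64 + 840.45 + 267.88 + 2056.06 = 3493.03
Landed cost (A) = invoice 15604.78 + 3493.03 + duty 1258.74 = 20356.55
Supplier B (FCA):
CIF value = FCA price + origin terminal + freight + insurance = 12361.12 + 196.66 + 2783.55 + 328.64 = 15669.97
Import duty = 15669.97 × 7.9% = 1237.93
Buyer bears (B): 196.66 + 2783.55 + 328.64 + 840.45 + 267.88 + 2056.06 = 6473.24
Landed cost (B) = invoice 12361.12 + 6473.24 + duty 1237.93 = 20072.29
Difference = |20356.55 − 20072.29| = 284.26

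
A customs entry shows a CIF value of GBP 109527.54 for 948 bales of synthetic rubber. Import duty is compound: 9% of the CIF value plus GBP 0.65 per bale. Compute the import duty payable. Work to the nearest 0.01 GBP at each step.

Import duty: GBP 10473.68

Ad valorem component: 109527.54 × 9% = 9857.48
Specific component: 948 × 0.65 = 616.20
Import duty = 9857.48 + 616.20 = 10473.68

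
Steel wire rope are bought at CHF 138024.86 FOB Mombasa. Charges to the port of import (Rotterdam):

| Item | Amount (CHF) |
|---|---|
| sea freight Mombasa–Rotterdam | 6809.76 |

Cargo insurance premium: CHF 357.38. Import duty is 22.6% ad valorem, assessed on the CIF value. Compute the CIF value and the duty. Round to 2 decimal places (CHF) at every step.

CIF value: CHF 145192.00; import duty: CHF 32813.39

CIF = FOB price + freight + insurance
CIF = 138024.86 + 6809.76 + 357.38 = 145192.00
Import duty = 145192.00 × 22.6% = 32813.39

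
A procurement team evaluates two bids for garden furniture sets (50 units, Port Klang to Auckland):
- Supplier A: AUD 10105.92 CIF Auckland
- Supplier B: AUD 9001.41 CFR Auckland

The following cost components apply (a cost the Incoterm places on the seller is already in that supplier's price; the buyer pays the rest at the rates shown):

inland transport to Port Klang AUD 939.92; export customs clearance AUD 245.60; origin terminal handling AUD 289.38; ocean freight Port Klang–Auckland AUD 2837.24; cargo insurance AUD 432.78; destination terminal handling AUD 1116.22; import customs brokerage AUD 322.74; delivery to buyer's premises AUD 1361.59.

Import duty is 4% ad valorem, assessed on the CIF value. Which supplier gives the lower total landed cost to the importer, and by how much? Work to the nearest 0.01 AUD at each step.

Supplier A (CIF):
The CIF price already equals the CIF value: 10105.92
Import duty = 10105.92 × 4% = 404.24
Buyer bears (A): 1116.22 + 322.74 + 1361.59 = 2800.55
Landed cost (A) = invoice 10105.92 + 2800.55 + duty 404.24 = 13310.71
Supplier B (CFR):
CIF value = CFR price + insurance = 9001.41 + 432.78 = 9434.19
Import duty = 9434.19 × 4% = 377.37
Buyer bears (B): 432.78 + 1116.22 + 322.74 + 1361.59 = 3233.33
Landed cost (B) = invoice 9001.41 + 3233.33 + duty 377.37 = 12612.11
Difference = |13310.71 − 12612.11| = 698.60

Supplier B is cheaper by AUD 698.60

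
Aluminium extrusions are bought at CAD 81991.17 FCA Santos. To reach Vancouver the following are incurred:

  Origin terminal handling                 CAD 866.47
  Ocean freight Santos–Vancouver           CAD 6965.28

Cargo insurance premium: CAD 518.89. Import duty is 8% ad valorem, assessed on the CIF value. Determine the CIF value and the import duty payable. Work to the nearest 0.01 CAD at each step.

CIF = FCA price + pre-shipment costs + freight + insurance
CIF = 81991.17 + 866.47 + 6965.28 + 518.89 = 90341.81
Import duty = 90341.81 × 8% = 7227.34

CIF value: CAD 90341.81; import duty: CAD 7227.34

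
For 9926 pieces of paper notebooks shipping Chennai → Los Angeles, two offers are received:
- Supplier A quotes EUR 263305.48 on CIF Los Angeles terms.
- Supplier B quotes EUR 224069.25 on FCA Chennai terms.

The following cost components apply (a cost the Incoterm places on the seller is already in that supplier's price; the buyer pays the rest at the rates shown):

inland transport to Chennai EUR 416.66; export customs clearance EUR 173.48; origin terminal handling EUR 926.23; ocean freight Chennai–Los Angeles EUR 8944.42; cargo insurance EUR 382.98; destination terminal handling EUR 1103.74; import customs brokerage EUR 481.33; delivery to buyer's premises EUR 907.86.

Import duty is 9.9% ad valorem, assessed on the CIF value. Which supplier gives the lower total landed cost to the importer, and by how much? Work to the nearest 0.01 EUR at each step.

Supplier A (CIF):
The CIF price already equals the CIF value: 263305.48
Import duty = 263305.48 × 9.9% = 26067.24
Buyer bears (A): 1103.74 + 481.33 + 907.86 = 2492.93
Landed cost (A) = invoice 263305.48 + 2492.93 + duty 26067.24 = 291865.65
Supplier B (FCA):
CIF value = FCA price + origin terminal + freight + insurance = 224069.25 + 926.23 + 8944.42 + 382.98 = 234322.88
Import duty = 234322.88 × 9.9% = 23197.97
Buyer bears (B): 926.23 + 8944.42 + 382.98 + 1103.74 + 481.33 + 907.86 = 12746.56
Landed cost (B) = invoice 224069.25 + 12746.56 + duty 23197.97 = 260013.78
Difference = |291865.65 − 260013.78| = 31851.87

Supplier B is cheaper by EUR 31851.87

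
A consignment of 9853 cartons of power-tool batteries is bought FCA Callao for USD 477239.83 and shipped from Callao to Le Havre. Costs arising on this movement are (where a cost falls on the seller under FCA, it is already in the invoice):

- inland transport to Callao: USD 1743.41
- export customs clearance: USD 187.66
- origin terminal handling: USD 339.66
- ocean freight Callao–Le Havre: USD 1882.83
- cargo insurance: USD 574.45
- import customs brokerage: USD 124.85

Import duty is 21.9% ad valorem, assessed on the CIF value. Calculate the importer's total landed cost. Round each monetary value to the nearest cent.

Total landed cost: USD 585289.67

FCA: the seller delivers export-cleared goods to the carrier; the buyer bears costs from that point.
Already in the invoice (seller's account under FCA): inland to port, export clearance — exclude.
CIF value = FCA price + origin terminal + freight + insurance = 477239.83 + 339.66 + 1882.83 + 574.45 = 480036.77
Import duty = 480036.77 × 21.9% = 105128.05
Buyer bears: origin terminal 339.66 + freight 1882.83 + insurance 574.45 + brokerage 124.85 + duty 105128.05 = 108049.84
Landed cost = invoice 477239.83 + 108049.84 = 585289.67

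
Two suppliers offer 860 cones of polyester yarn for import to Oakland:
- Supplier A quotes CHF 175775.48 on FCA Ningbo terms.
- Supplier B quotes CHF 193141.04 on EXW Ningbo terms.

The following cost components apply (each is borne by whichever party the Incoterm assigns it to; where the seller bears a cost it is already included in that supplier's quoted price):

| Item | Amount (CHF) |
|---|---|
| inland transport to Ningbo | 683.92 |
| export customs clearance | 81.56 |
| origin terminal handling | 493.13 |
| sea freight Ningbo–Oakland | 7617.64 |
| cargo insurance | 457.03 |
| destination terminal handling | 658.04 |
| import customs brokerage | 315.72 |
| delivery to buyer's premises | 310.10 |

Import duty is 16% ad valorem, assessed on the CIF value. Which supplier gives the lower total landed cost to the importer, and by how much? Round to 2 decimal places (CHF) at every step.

Supplier A is cheaper by CHF 21032.01

Supplier A (FCA):
CIF value = FCA price + origin terminal + freight + insurance = 175775.48 + 493.13 + 7617.64 + 457.03 = 184343.28
Import duty = 184343.28 × 16% = 29494.92
Buyer bears (A): 493.13 + 7617.64 + 457.03 + 658.04 + 315.72 + 310.10 = 9851.66
Landed cost (A) = invoice 175775.48 + 9851.66 + duty 29494.92 = 215122.06
Supplier B (EXW):
CIF value = EXW price + inland to port + export clearance + origin terminal + freight + insurance = 193141.04 + 683.92 + 81.56 + 493.13 + 7617.64 + 457.03 = 202474.32
Import duty = 202474.32 × 16% = 32395.89
Buyer bears (B): 683.92 + 81.56 + 493.13 + 7617.64 + 457.03 + 658.04 + 315.72 + 310.10 = 10617.14
Landed cost (B) = invoice 193141.04 + 10617.14 + duty 32395.89 = 236154.07
Difference = |215122.06 − 236154.07| = 21032.01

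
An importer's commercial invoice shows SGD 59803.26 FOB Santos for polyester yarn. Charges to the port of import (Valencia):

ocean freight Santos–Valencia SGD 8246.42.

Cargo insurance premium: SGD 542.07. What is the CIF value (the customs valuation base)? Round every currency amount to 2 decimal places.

CIF = FOB price + freight + insurance
CIF = 59803.26 + 8246.42 + 542.07 = 68591.75

CIF value: SGD 68591.75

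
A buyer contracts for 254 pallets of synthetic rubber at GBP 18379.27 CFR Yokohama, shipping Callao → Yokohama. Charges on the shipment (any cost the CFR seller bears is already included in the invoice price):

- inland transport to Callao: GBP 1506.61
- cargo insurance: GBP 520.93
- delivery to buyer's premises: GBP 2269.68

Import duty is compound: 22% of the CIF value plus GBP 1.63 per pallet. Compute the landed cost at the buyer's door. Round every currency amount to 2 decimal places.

Total landed cost: GBP 25741.94

CFR: the seller pays costs through ocean freight to the destination port, but not insurance.
Already in the invoice (seller's account under CFR): inland to port — exclude.
CIF value = CFR price + insurance = 18379.27 + 520.93 = 18900.20
Ad valorem component: 18900.20 × 22% = 4158.04
Specific component: 254 × 1.63 = 414.02
Import duty = 4158.04 + 414.02 = 4572.06
Buyer bears: insurance 520.93 + delivery 2269.68 + duty 4572.06 = 7362.67
Landed cost = invoice 18379.27 + 7362.67 = 25741.94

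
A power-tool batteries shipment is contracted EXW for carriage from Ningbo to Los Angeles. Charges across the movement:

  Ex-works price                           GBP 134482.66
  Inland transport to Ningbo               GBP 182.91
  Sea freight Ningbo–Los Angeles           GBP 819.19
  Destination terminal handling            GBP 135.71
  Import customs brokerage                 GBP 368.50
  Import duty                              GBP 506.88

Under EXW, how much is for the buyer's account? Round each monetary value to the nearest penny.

Buyer's account: GBP 2013.19

EXW: the seller makes goods available at their premises; the buyer bears all onward costs.
Seller's account: goods 134482.66 = 134482.66
Buyer's account: inland to port 182.91 + freight 819.19 + destination terminal 135.71 + brokerage 368.50 + duty 506.88 = 2013.19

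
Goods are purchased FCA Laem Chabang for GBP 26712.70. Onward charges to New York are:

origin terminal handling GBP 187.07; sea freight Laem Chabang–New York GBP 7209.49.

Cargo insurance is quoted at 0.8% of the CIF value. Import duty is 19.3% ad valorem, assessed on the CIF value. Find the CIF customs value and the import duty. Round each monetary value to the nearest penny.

Let C be the CIF value. C = FCA price + pre-shipment costs + freight + 0.8% × C
C − 0.8% × C = 26712.70 + 187.07 + 7209.49
0.992 × C = 34109.26
C = 34109.26 / 0.992 = 34384.33
Insurance premium = 0.8% × 34384.33 = 275.07
Import duty = 34384.33 × 19.3% = 6636.18

CIF value: GBP 34384.33; import duty: GBP 6636.18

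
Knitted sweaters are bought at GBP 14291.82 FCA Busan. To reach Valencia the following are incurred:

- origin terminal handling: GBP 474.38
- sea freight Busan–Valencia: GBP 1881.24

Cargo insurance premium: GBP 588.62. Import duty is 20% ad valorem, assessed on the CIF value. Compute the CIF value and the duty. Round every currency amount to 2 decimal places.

CIF = FCA price + pre-shipment costs + freight + insurance
CIF = 14291.82 + 474.38 + 1881.24 + 588.62 = 17236.06
Import duty = 17236.06 × 20% = 3447.21

CIF value: GBP 17236.06; import duty: GBP 3447.21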